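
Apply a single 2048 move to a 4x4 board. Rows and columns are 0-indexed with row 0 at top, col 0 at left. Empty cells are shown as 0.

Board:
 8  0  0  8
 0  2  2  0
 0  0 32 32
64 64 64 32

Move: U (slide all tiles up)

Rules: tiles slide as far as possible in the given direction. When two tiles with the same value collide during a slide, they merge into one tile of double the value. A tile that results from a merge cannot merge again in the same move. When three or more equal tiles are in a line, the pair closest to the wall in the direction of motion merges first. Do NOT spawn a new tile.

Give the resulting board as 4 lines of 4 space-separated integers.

Answer:  8  2  2  8
64 64 32 64
 0  0 64  0
 0  0  0  0

Derivation:
Slide up:
col 0: [8, 0, 0, 64] -> [8, 64, 0, 0]
col 1: [0, 2, 0, 64] -> [2, 64, 0, 0]
col 2: [0, 2, 32, 64] -> [2, 32, 64, 0]
col 3: [8, 0, 32, 32] -> [8, 64, 0, 0]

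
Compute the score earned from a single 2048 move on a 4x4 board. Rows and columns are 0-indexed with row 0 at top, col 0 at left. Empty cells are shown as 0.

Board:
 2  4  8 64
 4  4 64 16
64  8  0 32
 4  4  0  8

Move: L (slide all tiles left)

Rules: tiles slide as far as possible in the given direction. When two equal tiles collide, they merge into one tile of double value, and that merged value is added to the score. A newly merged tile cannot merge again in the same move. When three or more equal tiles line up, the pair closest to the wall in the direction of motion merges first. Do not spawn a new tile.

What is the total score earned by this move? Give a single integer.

Slide left:
row 0: [2, 4, 8, 64] -> [2, 4, 8, 64]  score +0 (running 0)
row 1: [4, 4, 64, 16] -> [8, 64, 16, 0]  score +8 (running 8)
row 2: [64, 8, 0, 32] -> [64, 8, 32, 0]  score +0 (running 8)
row 3: [4, 4, 0, 8] -> [8, 8, 0, 0]  score +8 (running 16)
Board after move:
 2  4  8 64
 8 64 16  0
64  8 32  0
 8  8  0  0

Answer: 16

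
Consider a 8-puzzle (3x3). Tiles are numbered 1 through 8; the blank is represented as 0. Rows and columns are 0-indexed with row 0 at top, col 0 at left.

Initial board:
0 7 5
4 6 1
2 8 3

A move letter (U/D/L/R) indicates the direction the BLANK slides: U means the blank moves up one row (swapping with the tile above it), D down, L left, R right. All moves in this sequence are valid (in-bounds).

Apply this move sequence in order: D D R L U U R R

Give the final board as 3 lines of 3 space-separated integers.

Answer: 7 5 0
4 6 1
2 8 3

Derivation:
After move 1 (D):
4 7 5
0 6 1
2 8 3

After move 2 (D):
4 7 5
2 6 1
0 8 3

After move 3 (R):
4 7 5
2 6 1
8 0 3

After move 4 (L):
4 7 5
2 6 1
0 8 3

After move 5 (U):
4 7 5
0 6 1
2 8 3

After move 6 (U):
0 7 5
4 6 1
2 8 3

After move 7 (R):
7 0 5
4 6 1
2 8 3

After move 8 (R):
7 5 0
4 6 1
2 8 3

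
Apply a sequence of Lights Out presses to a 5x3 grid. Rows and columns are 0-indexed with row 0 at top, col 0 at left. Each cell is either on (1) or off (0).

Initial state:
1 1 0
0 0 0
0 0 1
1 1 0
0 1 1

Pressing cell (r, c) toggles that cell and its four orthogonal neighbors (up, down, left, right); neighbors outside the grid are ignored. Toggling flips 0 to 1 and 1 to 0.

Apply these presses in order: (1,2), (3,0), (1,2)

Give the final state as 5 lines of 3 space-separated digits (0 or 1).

Answer: 1 1 0
0 0 0
1 0 1
0 0 0
1 1 1

Derivation:
After press 1 at (1,2):
1 1 1
0 1 1
0 0 0
1 1 0
0 1 1

After press 2 at (3,0):
1 1 1
0 1 1
1 0 0
0 0 0
1 1 1

After press 3 at (1,2):
1 1 0
0 0 0
1 0 1
0 0 0
1 1 1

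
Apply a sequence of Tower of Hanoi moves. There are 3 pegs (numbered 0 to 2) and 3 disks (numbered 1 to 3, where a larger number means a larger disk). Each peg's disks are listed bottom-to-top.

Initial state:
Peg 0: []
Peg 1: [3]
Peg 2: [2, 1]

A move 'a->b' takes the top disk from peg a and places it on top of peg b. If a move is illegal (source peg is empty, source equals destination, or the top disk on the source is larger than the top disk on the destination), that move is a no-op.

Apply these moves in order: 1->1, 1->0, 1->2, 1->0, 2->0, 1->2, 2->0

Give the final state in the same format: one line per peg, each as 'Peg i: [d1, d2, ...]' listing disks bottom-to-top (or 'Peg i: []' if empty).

After move 1 (1->1):
Peg 0: []
Peg 1: [3]
Peg 2: [2, 1]

After move 2 (1->0):
Peg 0: [3]
Peg 1: []
Peg 2: [2, 1]

After move 3 (1->2):
Peg 0: [3]
Peg 1: []
Peg 2: [2, 1]

After move 4 (1->0):
Peg 0: [3]
Peg 1: []
Peg 2: [2, 1]

After move 5 (2->0):
Peg 0: [3, 1]
Peg 1: []
Peg 2: [2]

After move 6 (1->2):
Peg 0: [3, 1]
Peg 1: []
Peg 2: [2]

After move 7 (2->0):
Peg 0: [3, 1]
Peg 1: []
Peg 2: [2]

Answer: Peg 0: [3, 1]
Peg 1: []
Peg 2: [2]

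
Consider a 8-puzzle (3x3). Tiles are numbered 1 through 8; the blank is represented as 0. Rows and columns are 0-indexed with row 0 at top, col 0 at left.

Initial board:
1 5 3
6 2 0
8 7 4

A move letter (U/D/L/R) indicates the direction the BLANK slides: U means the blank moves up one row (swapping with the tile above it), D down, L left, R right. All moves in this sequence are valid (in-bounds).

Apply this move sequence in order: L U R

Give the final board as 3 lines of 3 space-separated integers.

Answer: 1 3 0
6 5 2
8 7 4

Derivation:
After move 1 (L):
1 5 3
6 0 2
8 7 4

After move 2 (U):
1 0 3
6 5 2
8 7 4

After move 3 (R):
1 3 0
6 5 2
8 7 4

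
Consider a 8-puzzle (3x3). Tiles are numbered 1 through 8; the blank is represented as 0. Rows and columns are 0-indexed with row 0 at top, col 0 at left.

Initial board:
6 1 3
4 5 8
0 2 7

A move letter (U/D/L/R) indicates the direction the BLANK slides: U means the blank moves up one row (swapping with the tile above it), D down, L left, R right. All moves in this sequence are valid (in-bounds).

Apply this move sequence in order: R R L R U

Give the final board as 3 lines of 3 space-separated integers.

After move 1 (R):
6 1 3
4 5 8
2 0 7

After move 2 (R):
6 1 3
4 5 8
2 7 0

After move 3 (L):
6 1 3
4 5 8
2 0 7

After move 4 (R):
6 1 3
4 5 8
2 7 0

After move 5 (U):
6 1 3
4 5 0
2 7 8

Answer: 6 1 3
4 5 0
2 7 8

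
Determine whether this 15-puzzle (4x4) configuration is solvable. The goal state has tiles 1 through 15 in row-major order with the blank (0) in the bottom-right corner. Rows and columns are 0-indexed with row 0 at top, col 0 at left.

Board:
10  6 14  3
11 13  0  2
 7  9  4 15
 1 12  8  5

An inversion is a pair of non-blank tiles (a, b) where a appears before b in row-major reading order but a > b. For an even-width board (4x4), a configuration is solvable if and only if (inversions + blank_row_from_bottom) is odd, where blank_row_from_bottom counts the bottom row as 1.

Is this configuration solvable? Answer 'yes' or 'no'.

Answer: yes

Derivation:
Inversions: 58
Blank is in row 1 (0-indexed from top), which is row 3 counting from the bottom (bottom = 1).
58 + 3 = 61, which is odd, so the puzzle is solvable.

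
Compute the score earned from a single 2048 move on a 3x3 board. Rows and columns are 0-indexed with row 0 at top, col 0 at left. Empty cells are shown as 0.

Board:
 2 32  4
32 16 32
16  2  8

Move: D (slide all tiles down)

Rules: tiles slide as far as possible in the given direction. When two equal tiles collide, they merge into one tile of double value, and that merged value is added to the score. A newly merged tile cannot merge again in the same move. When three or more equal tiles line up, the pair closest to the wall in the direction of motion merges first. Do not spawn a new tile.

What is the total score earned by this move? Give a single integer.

Answer: 0

Derivation:
Slide down:
col 0: [2, 32, 16] -> [2, 32, 16]  score +0 (running 0)
col 1: [32, 16, 2] -> [32, 16, 2]  score +0 (running 0)
col 2: [4, 32, 8] -> [4, 32, 8]  score +0 (running 0)
Board after move:
 2 32  4
32 16 32
16  2  8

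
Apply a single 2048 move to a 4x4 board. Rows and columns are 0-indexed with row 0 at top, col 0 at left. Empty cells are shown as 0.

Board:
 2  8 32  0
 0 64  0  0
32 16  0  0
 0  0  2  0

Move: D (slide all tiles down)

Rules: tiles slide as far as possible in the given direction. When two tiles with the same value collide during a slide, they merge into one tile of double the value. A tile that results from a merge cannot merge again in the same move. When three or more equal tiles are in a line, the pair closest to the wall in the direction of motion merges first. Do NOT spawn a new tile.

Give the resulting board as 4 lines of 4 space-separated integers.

Slide down:
col 0: [2, 0, 32, 0] -> [0, 0, 2, 32]
col 1: [8, 64, 16, 0] -> [0, 8, 64, 16]
col 2: [32, 0, 0, 2] -> [0, 0, 32, 2]
col 3: [0, 0, 0, 0] -> [0, 0, 0, 0]

Answer:  0  0  0  0
 0  8  0  0
 2 64 32  0
32 16  2  0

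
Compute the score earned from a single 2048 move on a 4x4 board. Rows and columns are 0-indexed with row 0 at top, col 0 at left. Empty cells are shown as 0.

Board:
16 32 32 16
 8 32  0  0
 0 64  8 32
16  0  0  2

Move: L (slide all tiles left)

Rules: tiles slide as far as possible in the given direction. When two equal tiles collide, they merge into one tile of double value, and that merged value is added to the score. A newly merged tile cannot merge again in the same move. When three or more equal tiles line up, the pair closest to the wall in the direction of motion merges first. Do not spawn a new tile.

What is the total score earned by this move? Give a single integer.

Answer: 64

Derivation:
Slide left:
row 0: [16, 32, 32, 16] -> [16, 64, 16, 0]  score +64 (running 64)
row 1: [8, 32, 0, 0] -> [8, 32, 0, 0]  score +0 (running 64)
row 2: [0, 64, 8, 32] -> [64, 8, 32, 0]  score +0 (running 64)
row 3: [16, 0, 0, 2] -> [16, 2, 0, 0]  score +0 (running 64)
Board after move:
16 64 16  0
 8 32  0  0
64  8 32  0
16  2  0  0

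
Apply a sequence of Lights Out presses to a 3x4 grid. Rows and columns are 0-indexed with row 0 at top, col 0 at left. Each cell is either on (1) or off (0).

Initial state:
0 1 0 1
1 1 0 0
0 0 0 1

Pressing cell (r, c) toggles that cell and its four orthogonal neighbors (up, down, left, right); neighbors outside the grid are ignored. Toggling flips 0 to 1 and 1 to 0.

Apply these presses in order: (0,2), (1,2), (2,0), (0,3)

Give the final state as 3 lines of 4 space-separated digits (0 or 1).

Answer: 0 0 1 1
0 0 0 0
1 1 1 1

Derivation:
After press 1 at (0,2):
0 0 1 0
1 1 1 0
0 0 0 1

After press 2 at (1,2):
0 0 0 0
1 0 0 1
0 0 1 1

After press 3 at (2,0):
0 0 0 0
0 0 0 1
1 1 1 1

After press 4 at (0,3):
0 0 1 1
0 0 0 0
1 1 1 1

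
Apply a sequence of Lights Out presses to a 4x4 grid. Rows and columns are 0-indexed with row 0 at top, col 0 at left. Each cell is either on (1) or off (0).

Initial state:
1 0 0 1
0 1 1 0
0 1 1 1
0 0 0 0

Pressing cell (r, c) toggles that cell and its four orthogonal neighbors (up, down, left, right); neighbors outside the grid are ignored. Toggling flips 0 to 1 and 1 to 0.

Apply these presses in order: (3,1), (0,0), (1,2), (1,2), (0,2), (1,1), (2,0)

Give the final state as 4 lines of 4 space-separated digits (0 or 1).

After press 1 at (3,1):
1 0 0 1
0 1 1 0
0 0 1 1
1 1 1 0

After press 2 at (0,0):
0 1 0 1
1 1 1 0
0 0 1 1
1 1 1 0

After press 3 at (1,2):
0 1 1 1
1 0 0 1
0 0 0 1
1 1 1 0

After press 4 at (1,2):
0 1 0 1
1 1 1 0
0 0 1 1
1 1 1 0

After press 5 at (0,2):
0 0 1 0
1 1 0 0
0 0 1 1
1 1 1 0

After press 6 at (1,1):
0 1 1 0
0 0 1 0
0 1 1 1
1 1 1 0

After press 7 at (2,0):
0 1 1 0
1 0 1 0
1 0 1 1
0 1 1 0

Answer: 0 1 1 0
1 0 1 0
1 0 1 1
0 1 1 0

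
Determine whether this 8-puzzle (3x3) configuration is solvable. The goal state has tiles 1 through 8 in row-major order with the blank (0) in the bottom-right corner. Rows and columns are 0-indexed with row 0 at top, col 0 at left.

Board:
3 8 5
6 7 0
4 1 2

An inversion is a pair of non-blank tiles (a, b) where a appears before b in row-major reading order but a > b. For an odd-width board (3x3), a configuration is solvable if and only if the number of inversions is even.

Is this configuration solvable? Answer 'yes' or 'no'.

Answer: no

Derivation:
Inversions (pairs i<j in row-major order where tile[i] > tile[j] > 0): 19
19 is odd, so the puzzle is not solvable.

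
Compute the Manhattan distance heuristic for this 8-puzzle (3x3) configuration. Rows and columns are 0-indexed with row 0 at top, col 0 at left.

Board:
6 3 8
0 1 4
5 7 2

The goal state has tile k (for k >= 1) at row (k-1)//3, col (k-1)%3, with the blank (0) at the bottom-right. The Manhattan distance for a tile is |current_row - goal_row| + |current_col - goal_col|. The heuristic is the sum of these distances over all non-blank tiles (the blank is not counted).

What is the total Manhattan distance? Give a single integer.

Tile 6: (0,0)->(1,2) = 3
Tile 3: (0,1)->(0,2) = 1
Tile 8: (0,2)->(2,1) = 3
Tile 1: (1,1)->(0,0) = 2
Tile 4: (1,2)->(1,0) = 2
Tile 5: (2,0)->(1,1) = 2
Tile 7: (2,1)->(2,0) = 1
Tile 2: (2,2)->(0,1) = 3
Sum: 3 + 1 + 3 + 2 + 2 + 2 + 1 + 3 = 17

Answer: 17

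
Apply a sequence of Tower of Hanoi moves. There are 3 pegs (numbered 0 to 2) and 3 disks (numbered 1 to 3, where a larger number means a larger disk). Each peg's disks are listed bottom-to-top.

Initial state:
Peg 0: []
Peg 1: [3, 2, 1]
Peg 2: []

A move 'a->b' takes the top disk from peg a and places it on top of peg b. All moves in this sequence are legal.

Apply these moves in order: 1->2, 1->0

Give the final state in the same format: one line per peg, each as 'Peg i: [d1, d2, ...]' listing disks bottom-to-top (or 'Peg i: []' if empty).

After move 1 (1->2):
Peg 0: []
Peg 1: [3, 2]
Peg 2: [1]

After move 2 (1->0):
Peg 0: [2]
Peg 1: [3]
Peg 2: [1]

Answer: Peg 0: [2]
Peg 1: [3]
Peg 2: [1]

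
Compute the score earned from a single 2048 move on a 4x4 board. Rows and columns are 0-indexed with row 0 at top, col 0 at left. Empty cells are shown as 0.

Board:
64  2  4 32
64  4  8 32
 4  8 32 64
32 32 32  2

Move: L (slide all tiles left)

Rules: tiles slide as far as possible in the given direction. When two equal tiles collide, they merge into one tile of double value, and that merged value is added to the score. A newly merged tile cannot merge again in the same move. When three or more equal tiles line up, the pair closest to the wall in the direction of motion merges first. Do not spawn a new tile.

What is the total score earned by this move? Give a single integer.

Slide left:
row 0: [64, 2, 4, 32] -> [64, 2, 4, 32]  score +0 (running 0)
row 1: [64, 4, 8, 32] -> [64, 4, 8, 32]  score +0 (running 0)
row 2: [4, 8, 32, 64] -> [4, 8, 32, 64]  score +0 (running 0)
row 3: [32, 32, 32, 2] -> [64, 32, 2, 0]  score +64 (running 64)
Board after move:
64  2  4 32
64  4  8 32
 4  8 32 64
64 32  2  0

Answer: 64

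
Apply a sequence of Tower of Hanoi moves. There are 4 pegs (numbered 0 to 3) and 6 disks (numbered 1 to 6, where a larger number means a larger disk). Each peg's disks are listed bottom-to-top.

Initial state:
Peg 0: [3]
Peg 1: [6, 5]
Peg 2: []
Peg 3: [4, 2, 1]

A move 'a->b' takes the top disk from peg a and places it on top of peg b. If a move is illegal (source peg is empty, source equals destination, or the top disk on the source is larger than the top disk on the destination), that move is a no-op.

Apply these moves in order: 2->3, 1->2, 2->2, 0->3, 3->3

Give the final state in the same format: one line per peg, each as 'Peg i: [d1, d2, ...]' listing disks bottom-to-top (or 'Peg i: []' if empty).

After move 1 (2->3):
Peg 0: [3]
Peg 1: [6, 5]
Peg 2: []
Peg 3: [4, 2, 1]

After move 2 (1->2):
Peg 0: [3]
Peg 1: [6]
Peg 2: [5]
Peg 3: [4, 2, 1]

After move 3 (2->2):
Peg 0: [3]
Peg 1: [6]
Peg 2: [5]
Peg 3: [4, 2, 1]

After move 4 (0->3):
Peg 0: [3]
Peg 1: [6]
Peg 2: [5]
Peg 3: [4, 2, 1]

After move 5 (3->3):
Peg 0: [3]
Peg 1: [6]
Peg 2: [5]
Peg 3: [4, 2, 1]

Answer: Peg 0: [3]
Peg 1: [6]
Peg 2: [5]
Peg 3: [4, 2, 1]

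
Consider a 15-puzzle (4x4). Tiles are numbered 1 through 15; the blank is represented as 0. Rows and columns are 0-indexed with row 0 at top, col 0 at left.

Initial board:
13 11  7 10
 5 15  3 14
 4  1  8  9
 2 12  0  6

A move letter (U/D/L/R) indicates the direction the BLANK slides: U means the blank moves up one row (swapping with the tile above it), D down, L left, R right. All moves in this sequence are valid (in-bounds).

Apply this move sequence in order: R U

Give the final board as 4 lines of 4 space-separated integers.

Answer: 13 11  7 10
 5 15  3 14
 4  1  8  0
 2 12  6  9

Derivation:
After move 1 (R):
13 11  7 10
 5 15  3 14
 4  1  8  9
 2 12  6  0

After move 2 (U):
13 11  7 10
 5 15  3 14
 4  1  8  0
 2 12  6  9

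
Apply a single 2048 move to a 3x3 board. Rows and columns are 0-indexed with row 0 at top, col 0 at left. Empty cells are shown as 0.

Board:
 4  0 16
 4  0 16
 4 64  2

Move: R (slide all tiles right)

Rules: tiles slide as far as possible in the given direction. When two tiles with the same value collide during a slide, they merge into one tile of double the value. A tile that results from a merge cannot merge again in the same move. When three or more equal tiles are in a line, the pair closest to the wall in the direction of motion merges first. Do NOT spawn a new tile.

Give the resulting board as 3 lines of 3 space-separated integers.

Answer:  0  4 16
 0  4 16
 4 64  2

Derivation:
Slide right:
row 0: [4, 0, 16] -> [0, 4, 16]
row 1: [4, 0, 16] -> [0, 4, 16]
row 2: [4, 64, 2] -> [4, 64, 2]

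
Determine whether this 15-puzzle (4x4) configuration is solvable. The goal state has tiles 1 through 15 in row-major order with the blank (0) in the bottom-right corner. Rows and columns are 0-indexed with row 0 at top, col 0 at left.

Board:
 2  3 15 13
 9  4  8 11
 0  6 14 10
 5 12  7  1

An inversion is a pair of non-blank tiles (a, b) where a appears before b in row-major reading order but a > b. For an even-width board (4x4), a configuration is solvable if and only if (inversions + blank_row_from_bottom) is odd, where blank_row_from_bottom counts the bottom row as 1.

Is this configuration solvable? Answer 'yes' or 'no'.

Answer: no

Derivation:
Inversions: 54
Blank is in row 2 (0-indexed from top), which is row 2 counting from the bottom (bottom = 1).
54 + 2 = 56, which is even, so the puzzle is not solvable.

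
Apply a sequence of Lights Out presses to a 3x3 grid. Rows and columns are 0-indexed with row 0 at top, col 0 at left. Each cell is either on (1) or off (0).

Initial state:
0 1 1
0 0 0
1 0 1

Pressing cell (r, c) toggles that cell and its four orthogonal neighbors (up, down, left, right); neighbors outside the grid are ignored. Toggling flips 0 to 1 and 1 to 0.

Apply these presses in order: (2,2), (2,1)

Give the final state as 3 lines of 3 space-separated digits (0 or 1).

Answer: 0 1 1
0 1 1
0 0 1

Derivation:
After press 1 at (2,2):
0 1 1
0 0 1
1 1 0

After press 2 at (2,1):
0 1 1
0 1 1
0 0 1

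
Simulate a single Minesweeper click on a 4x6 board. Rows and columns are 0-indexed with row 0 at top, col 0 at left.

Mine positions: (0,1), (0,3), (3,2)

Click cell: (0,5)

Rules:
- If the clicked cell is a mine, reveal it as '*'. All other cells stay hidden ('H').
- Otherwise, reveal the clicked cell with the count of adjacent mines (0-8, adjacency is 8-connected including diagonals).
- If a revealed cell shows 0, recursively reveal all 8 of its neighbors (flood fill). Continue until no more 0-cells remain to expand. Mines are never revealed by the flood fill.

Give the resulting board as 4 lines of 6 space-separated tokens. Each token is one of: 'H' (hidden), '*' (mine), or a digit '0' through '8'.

H H H H 1 0
H H H 1 1 0
H H H 1 0 0
H H H 1 0 0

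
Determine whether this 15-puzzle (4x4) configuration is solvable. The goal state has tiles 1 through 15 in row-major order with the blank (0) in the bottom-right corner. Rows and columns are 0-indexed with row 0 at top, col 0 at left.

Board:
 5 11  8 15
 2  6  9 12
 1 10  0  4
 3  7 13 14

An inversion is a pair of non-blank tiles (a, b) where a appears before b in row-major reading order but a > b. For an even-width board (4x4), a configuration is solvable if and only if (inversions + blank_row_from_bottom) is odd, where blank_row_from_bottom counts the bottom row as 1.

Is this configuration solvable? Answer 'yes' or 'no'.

Inversions: 47
Blank is in row 2 (0-indexed from top), which is row 2 counting from the bottom (bottom = 1).
47 + 2 = 49, which is odd, so the puzzle is solvable.

Answer: yes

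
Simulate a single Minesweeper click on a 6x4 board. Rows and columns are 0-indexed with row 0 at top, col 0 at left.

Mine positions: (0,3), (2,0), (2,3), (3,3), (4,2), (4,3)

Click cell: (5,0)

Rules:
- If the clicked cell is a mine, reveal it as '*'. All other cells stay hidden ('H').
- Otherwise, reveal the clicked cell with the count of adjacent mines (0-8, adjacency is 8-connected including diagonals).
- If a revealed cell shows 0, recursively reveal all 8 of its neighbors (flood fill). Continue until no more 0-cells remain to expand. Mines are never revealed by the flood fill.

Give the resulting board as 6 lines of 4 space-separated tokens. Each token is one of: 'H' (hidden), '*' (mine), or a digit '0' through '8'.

H H H H
H H H H
H H H H
1 2 H H
0 1 H H
0 1 H H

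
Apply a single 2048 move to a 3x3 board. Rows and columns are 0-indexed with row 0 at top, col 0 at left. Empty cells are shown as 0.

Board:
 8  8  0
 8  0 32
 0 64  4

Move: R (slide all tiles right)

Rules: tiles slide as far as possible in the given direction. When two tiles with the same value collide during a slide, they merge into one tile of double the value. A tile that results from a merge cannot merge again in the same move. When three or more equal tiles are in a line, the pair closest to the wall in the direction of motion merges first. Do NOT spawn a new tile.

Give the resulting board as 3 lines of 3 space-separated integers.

Answer:  0  0 16
 0  8 32
 0 64  4

Derivation:
Slide right:
row 0: [8, 8, 0] -> [0, 0, 16]
row 1: [8, 0, 32] -> [0, 8, 32]
row 2: [0, 64, 4] -> [0, 64, 4]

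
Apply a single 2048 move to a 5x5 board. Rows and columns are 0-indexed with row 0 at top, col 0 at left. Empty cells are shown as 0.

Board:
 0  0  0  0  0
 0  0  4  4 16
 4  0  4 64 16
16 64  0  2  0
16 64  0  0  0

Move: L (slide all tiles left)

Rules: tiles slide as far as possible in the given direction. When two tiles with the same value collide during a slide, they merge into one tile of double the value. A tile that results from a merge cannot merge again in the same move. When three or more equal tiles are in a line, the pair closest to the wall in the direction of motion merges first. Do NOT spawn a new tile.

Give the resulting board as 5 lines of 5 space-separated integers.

Answer:  0  0  0  0  0
 8 16  0  0  0
 8 64 16  0  0
16 64  2  0  0
16 64  0  0  0

Derivation:
Slide left:
row 0: [0, 0, 0, 0, 0] -> [0, 0, 0, 0, 0]
row 1: [0, 0, 4, 4, 16] -> [8, 16, 0, 0, 0]
row 2: [4, 0, 4, 64, 16] -> [8, 64, 16, 0, 0]
row 3: [16, 64, 0, 2, 0] -> [16, 64, 2, 0, 0]
row 4: [16, 64, 0, 0, 0] -> [16, 64, 0, 0, 0]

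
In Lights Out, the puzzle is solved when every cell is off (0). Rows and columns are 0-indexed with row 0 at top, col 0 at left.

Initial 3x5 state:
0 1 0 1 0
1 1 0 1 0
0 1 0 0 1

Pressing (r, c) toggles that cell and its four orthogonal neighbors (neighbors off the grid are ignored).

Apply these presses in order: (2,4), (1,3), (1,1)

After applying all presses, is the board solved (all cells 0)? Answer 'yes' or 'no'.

Answer: yes

Derivation:
After press 1 at (2,4):
0 1 0 1 0
1 1 0 1 1
0 1 0 1 0

After press 2 at (1,3):
0 1 0 0 0
1 1 1 0 0
0 1 0 0 0

After press 3 at (1,1):
0 0 0 0 0
0 0 0 0 0
0 0 0 0 0

Lights still on: 0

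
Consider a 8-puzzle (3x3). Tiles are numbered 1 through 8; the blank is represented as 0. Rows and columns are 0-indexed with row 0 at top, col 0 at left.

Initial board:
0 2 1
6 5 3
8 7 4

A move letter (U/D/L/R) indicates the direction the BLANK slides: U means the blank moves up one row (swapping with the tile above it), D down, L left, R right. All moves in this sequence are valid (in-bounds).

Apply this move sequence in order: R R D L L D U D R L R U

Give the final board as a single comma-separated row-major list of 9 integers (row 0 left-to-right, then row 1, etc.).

After move 1 (R):
2 0 1
6 5 3
8 7 4

After move 2 (R):
2 1 0
6 5 3
8 7 4

After move 3 (D):
2 1 3
6 5 0
8 7 4

After move 4 (L):
2 1 3
6 0 5
8 7 4

After move 5 (L):
2 1 3
0 6 5
8 7 4

After move 6 (D):
2 1 3
8 6 5
0 7 4

After move 7 (U):
2 1 3
0 6 5
8 7 4

After move 8 (D):
2 1 3
8 6 5
0 7 4

After move 9 (R):
2 1 3
8 6 5
7 0 4

After move 10 (L):
2 1 3
8 6 5
0 7 4

After move 11 (R):
2 1 3
8 6 5
7 0 4

After move 12 (U):
2 1 3
8 0 5
7 6 4

Answer: 2, 1, 3, 8, 0, 5, 7, 6, 4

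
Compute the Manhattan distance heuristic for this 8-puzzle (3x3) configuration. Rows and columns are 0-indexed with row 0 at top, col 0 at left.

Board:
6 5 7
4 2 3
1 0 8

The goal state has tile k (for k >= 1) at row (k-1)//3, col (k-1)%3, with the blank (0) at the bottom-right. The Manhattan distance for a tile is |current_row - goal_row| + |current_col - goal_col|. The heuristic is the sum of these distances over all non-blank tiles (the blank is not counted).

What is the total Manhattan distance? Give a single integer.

Tile 6: at (0,0), goal (1,2), distance |0-1|+|0-2| = 3
Tile 5: at (0,1), goal (1,1), distance |0-1|+|1-1| = 1
Tile 7: at (0,2), goal (2,0), distance |0-2|+|2-0| = 4
Tile 4: at (1,0), goal (1,0), distance |1-1|+|0-0| = 0
Tile 2: at (1,1), goal (0,1), distance |1-0|+|1-1| = 1
Tile 3: at (1,2), goal (0,2), distance |1-0|+|2-2| = 1
Tile 1: at (2,0), goal (0,0), distance |2-0|+|0-0| = 2
Tile 8: at (2,2), goal (2,1), distance |2-2|+|2-1| = 1
Sum: 3 + 1 + 4 + 0 + 1 + 1 + 2 + 1 = 13

Answer: 13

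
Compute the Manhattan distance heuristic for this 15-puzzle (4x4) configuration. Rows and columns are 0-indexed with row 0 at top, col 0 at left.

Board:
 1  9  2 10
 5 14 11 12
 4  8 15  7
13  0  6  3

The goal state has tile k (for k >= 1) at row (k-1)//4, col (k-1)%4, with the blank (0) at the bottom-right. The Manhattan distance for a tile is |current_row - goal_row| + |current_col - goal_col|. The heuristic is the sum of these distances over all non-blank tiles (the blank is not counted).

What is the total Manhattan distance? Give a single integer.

Answer: 30

Derivation:
Tile 1: (0,0)->(0,0) = 0
Tile 9: (0,1)->(2,0) = 3
Tile 2: (0,2)->(0,1) = 1
Tile 10: (0,3)->(2,1) = 4
Tile 5: (1,0)->(1,0) = 0
Tile 14: (1,1)->(3,1) = 2
Tile 11: (1,2)->(2,2) = 1
Tile 12: (1,3)->(2,3) = 1
Tile 4: (2,0)->(0,3) = 5
Tile 8: (2,1)->(1,3) = 3
Tile 15: (2,2)->(3,2) = 1
Tile 7: (2,3)->(1,2) = 2
Tile 13: (3,0)->(3,0) = 0
Tile 6: (3,2)->(1,1) = 3
Tile 3: (3,3)->(0,2) = 4
Sum: 0 + 3 + 1 + 4 + 0 + 2 + 1 + 1 + 5 + 3 + 1 + 2 + 0 + 3 + 4 = 30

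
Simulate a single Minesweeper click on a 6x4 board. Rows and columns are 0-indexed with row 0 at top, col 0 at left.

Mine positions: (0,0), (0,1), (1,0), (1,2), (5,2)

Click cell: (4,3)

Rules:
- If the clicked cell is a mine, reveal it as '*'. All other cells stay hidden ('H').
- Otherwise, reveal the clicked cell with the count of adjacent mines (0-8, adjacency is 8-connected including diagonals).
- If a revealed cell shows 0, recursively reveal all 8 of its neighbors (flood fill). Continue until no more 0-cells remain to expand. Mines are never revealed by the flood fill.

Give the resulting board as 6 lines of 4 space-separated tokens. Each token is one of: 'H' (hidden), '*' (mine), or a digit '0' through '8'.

H H H H
H H H H
H H H H
H H H H
H H H 1
H H H H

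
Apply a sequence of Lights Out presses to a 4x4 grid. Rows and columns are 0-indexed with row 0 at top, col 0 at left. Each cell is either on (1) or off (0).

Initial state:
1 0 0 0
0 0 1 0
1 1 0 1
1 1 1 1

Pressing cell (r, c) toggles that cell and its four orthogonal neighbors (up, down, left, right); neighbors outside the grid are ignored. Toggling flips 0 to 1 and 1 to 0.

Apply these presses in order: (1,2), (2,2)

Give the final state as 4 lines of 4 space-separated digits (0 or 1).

Answer: 1 0 1 0
0 1 1 1
1 0 0 0
1 1 0 1

Derivation:
After press 1 at (1,2):
1 0 1 0
0 1 0 1
1 1 1 1
1 1 1 1

After press 2 at (2,2):
1 0 1 0
0 1 1 1
1 0 0 0
1 1 0 1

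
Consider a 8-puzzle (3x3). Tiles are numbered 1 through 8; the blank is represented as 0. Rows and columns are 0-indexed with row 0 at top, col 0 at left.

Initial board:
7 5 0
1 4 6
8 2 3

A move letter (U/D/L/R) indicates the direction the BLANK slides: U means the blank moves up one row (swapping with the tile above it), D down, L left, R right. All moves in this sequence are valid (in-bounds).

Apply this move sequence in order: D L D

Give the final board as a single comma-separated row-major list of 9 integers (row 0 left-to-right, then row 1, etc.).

Answer: 7, 5, 6, 1, 2, 4, 8, 0, 3

Derivation:
After move 1 (D):
7 5 6
1 4 0
8 2 3

After move 2 (L):
7 5 6
1 0 4
8 2 3

After move 3 (D):
7 5 6
1 2 4
8 0 3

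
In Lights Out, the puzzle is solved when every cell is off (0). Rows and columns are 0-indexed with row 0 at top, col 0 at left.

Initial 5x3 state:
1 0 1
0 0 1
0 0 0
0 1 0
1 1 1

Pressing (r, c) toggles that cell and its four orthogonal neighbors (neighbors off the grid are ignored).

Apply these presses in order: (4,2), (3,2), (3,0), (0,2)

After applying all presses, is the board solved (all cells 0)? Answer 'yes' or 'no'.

Answer: no

Derivation:
After press 1 at (4,2):
1 0 1
0 0 1
0 0 0
0 1 1
1 0 0

After press 2 at (3,2):
1 0 1
0 0 1
0 0 1
0 0 0
1 0 1

After press 3 at (3,0):
1 0 1
0 0 1
1 0 1
1 1 0
0 0 1

After press 4 at (0,2):
1 1 0
0 0 0
1 0 1
1 1 0
0 0 1

Lights still on: 7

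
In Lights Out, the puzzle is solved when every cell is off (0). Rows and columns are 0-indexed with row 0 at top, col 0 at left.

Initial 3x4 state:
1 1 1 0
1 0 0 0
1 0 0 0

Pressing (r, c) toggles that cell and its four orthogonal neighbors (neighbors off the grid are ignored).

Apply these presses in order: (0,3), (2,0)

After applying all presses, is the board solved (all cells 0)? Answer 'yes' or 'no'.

Answer: no

Derivation:
After press 1 at (0,3):
1 1 0 1
1 0 0 1
1 0 0 0

After press 2 at (2,0):
1 1 0 1
0 0 0 1
0 1 0 0

Lights still on: 5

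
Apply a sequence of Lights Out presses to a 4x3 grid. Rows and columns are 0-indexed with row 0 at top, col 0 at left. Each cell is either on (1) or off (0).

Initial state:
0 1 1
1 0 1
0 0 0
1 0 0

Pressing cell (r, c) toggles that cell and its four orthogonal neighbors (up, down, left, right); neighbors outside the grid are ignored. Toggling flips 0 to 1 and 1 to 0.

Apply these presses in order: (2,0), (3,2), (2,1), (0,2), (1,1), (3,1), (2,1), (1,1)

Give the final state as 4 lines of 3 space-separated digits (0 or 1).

Answer: 0 0 0
0 0 0
1 0 1
1 0 0

Derivation:
After press 1 at (2,0):
0 1 1
0 0 1
1 1 0
0 0 0

After press 2 at (3,2):
0 1 1
0 0 1
1 1 1
0 1 1

After press 3 at (2,1):
0 1 1
0 1 1
0 0 0
0 0 1

After press 4 at (0,2):
0 0 0
0 1 0
0 0 0
0 0 1

After press 5 at (1,1):
0 1 0
1 0 1
0 1 0
0 0 1

After press 6 at (3,1):
0 1 0
1 0 1
0 0 0
1 1 0

After press 7 at (2,1):
0 1 0
1 1 1
1 1 1
1 0 0

After press 8 at (1,1):
0 0 0
0 0 0
1 0 1
1 0 0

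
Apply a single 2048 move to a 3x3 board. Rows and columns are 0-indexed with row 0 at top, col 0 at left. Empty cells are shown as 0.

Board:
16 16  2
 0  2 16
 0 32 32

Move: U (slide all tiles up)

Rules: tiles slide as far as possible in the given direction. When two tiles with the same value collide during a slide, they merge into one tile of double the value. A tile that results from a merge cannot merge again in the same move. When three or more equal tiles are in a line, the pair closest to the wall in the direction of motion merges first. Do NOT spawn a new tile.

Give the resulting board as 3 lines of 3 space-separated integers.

Slide up:
col 0: [16, 0, 0] -> [16, 0, 0]
col 1: [16, 2, 32] -> [16, 2, 32]
col 2: [2, 16, 32] -> [2, 16, 32]

Answer: 16 16  2
 0  2 16
 0 32 32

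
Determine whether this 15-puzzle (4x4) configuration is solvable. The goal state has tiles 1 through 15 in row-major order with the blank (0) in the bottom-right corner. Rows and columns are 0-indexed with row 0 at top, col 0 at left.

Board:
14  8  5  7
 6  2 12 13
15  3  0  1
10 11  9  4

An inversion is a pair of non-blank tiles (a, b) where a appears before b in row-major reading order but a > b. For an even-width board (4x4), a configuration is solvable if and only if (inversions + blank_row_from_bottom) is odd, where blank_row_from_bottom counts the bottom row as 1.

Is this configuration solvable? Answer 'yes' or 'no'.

Inversions: 58
Blank is in row 2 (0-indexed from top), which is row 2 counting from the bottom (bottom = 1).
58 + 2 = 60, which is even, so the puzzle is not solvable.

Answer: no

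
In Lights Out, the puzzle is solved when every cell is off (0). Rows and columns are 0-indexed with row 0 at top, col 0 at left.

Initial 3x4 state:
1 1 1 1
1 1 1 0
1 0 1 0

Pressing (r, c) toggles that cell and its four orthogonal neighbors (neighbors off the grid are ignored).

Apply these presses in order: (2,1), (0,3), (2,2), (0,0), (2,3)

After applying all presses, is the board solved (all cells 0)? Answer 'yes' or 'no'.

After press 1 at (2,1):
1 1 1 1
1 0 1 0
0 1 0 0

After press 2 at (0,3):
1 1 0 0
1 0 1 1
0 1 0 0

After press 3 at (2,2):
1 1 0 0
1 0 0 1
0 0 1 1

After press 4 at (0,0):
0 0 0 0
0 0 0 1
0 0 1 1

After press 5 at (2,3):
0 0 0 0
0 0 0 0
0 0 0 0

Lights still on: 0

Answer: yes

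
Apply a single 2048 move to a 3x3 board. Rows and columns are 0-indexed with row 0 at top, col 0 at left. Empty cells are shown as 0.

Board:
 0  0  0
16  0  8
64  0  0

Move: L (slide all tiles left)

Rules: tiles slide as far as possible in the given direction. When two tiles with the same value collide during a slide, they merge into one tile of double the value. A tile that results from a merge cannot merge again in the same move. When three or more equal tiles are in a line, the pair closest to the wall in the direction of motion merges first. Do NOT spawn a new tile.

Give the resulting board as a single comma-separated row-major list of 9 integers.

Slide left:
row 0: [0, 0, 0] -> [0, 0, 0]
row 1: [16, 0, 8] -> [16, 8, 0]
row 2: [64, 0, 0] -> [64, 0, 0]

Answer: 0, 0, 0, 16, 8, 0, 64, 0, 0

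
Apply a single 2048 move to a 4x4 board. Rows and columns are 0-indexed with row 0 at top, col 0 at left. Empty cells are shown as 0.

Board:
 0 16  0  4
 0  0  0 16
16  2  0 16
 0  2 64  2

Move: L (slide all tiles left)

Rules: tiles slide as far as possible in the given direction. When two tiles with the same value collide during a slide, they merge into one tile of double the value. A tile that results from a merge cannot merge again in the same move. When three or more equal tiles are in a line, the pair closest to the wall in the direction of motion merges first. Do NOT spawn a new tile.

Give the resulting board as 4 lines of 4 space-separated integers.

Answer: 16  4  0  0
16  0  0  0
16  2 16  0
 2 64  2  0

Derivation:
Slide left:
row 0: [0, 16, 0, 4] -> [16, 4, 0, 0]
row 1: [0, 0, 0, 16] -> [16, 0, 0, 0]
row 2: [16, 2, 0, 16] -> [16, 2, 16, 0]
row 3: [0, 2, 64, 2] -> [2, 64, 2, 0]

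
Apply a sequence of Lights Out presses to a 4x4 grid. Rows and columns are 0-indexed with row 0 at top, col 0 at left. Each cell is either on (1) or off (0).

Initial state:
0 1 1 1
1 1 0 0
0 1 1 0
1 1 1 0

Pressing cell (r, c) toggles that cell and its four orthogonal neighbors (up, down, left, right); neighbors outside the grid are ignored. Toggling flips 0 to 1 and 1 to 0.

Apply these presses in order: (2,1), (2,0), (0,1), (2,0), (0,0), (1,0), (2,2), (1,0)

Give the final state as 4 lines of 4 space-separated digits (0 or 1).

Answer: 0 1 0 1
0 1 1 0
1 1 1 1
1 0 0 0

Derivation:
After press 1 at (2,1):
0 1 1 1
1 0 0 0
1 0 0 0
1 0 1 0

After press 2 at (2,0):
0 1 1 1
0 0 0 0
0 1 0 0
0 0 1 0

After press 3 at (0,1):
1 0 0 1
0 1 0 0
0 1 0 0
0 0 1 0

After press 4 at (2,0):
1 0 0 1
1 1 0 0
1 0 0 0
1 0 1 0

After press 5 at (0,0):
0 1 0 1
0 1 0 0
1 0 0 0
1 0 1 0

After press 6 at (1,0):
1 1 0 1
1 0 0 0
0 0 0 0
1 0 1 0

After press 7 at (2,2):
1 1 0 1
1 0 1 0
0 1 1 1
1 0 0 0

After press 8 at (1,0):
0 1 0 1
0 1 1 0
1 1 1 1
1 0 0 0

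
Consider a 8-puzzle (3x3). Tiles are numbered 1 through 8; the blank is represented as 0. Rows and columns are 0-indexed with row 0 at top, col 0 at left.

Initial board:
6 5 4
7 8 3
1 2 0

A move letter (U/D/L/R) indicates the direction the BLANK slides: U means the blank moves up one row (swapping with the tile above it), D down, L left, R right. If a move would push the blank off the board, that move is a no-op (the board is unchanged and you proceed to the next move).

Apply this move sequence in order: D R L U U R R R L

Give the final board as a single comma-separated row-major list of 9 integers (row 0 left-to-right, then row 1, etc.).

Answer: 6, 0, 4, 7, 5, 3, 1, 8, 2

Derivation:
After move 1 (D):
6 5 4
7 8 3
1 2 0

After move 2 (R):
6 5 4
7 8 3
1 2 0

After move 3 (L):
6 5 4
7 8 3
1 0 2

After move 4 (U):
6 5 4
7 0 3
1 8 2

After move 5 (U):
6 0 4
7 5 3
1 8 2

After move 6 (R):
6 4 0
7 5 3
1 8 2

After move 7 (R):
6 4 0
7 5 3
1 8 2

After move 8 (R):
6 4 0
7 5 3
1 8 2

After move 9 (L):
6 0 4
7 5 3
1 8 2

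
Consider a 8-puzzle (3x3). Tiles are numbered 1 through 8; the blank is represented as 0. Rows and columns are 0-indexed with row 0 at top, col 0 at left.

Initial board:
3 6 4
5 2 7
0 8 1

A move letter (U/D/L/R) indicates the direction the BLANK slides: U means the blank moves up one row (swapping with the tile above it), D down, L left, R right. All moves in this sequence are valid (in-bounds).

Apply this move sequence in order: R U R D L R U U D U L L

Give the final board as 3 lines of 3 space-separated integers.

Answer: 0 3 6
5 7 4
8 2 1

Derivation:
After move 1 (R):
3 6 4
5 2 7
8 0 1

After move 2 (U):
3 6 4
5 0 7
8 2 1

After move 3 (R):
3 6 4
5 7 0
8 2 1

After move 4 (D):
3 6 4
5 7 1
8 2 0

After move 5 (L):
3 6 4
5 7 1
8 0 2

After move 6 (R):
3 6 4
5 7 1
8 2 0

After move 7 (U):
3 6 4
5 7 0
8 2 1

After move 8 (U):
3 6 0
5 7 4
8 2 1

After move 9 (D):
3 6 4
5 7 0
8 2 1

After move 10 (U):
3 6 0
5 7 4
8 2 1

After move 11 (L):
3 0 6
5 7 4
8 2 1

After move 12 (L):
0 3 6
5 7 4
8 2 1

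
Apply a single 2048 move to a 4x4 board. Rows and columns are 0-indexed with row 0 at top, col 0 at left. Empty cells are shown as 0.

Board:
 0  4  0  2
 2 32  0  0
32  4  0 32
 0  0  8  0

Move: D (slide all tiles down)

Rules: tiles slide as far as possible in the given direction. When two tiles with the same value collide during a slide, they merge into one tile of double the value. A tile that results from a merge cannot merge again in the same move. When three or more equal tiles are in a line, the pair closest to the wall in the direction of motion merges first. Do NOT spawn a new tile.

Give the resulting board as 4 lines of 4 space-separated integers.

Answer:  0  0  0  0
 0  4  0  0
 2 32  0  2
32  4  8 32

Derivation:
Slide down:
col 0: [0, 2, 32, 0] -> [0, 0, 2, 32]
col 1: [4, 32, 4, 0] -> [0, 4, 32, 4]
col 2: [0, 0, 0, 8] -> [0, 0, 0, 8]
col 3: [2, 0, 32, 0] -> [0, 0, 2, 32]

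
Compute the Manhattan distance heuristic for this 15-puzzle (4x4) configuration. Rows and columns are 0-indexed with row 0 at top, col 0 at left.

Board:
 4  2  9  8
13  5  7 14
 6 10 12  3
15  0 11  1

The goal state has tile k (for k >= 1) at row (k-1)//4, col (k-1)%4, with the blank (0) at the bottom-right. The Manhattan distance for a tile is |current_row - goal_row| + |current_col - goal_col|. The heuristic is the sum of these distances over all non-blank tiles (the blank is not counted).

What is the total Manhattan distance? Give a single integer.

Tile 4: at (0,0), goal (0,3), distance |0-0|+|0-3| = 3
Tile 2: at (0,1), goal (0,1), distance |0-0|+|1-1| = 0
Tile 9: at (0,2), goal (2,0), distance |0-2|+|2-0| = 4
Tile 8: at (0,3), goal (1,3), distance |0-1|+|3-3| = 1
Tile 13: at (1,0), goal (3,0), distance |1-3|+|0-0| = 2
Tile 5: at (1,1), goal (1,0), distance |1-1|+|1-0| = 1
Tile 7: at (1,2), goal (1,2), distance |1-1|+|2-2| = 0
Tile 14: at (1,3), goal (3,1), distance |1-3|+|3-1| = 4
Tile 6: at (2,0), goal (1,1), distance |2-1|+|0-1| = 2
Tile 10: at (2,1), goal (2,1), distance |2-2|+|1-1| = 0
Tile 12: at (2,2), goal (2,3), distance |2-2|+|2-3| = 1
Tile 3: at (2,3), goal (0,2), distance |2-0|+|3-2| = 3
Tile 15: at (3,0), goal (3,2), distance |3-3|+|0-2| = 2
Tile 11: at (3,2), goal (2,2), distance |3-2|+|2-2| = 1
Tile 1: at (3,3), goal (0,0), distance |3-0|+|3-0| = 6
Sum: 3 + 0 + 4 + 1 + 2 + 1 + 0 + 4 + 2 + 0 + 1 + 3 + 2 + 1 + 6 = 30

Answer: 30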